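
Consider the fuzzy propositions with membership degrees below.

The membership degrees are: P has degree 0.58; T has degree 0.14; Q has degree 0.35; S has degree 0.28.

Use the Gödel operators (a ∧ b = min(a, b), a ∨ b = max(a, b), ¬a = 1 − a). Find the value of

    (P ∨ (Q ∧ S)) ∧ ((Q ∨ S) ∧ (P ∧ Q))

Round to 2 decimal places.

0.35

Q ∧ S = min(a, b) on (0.35, 0.28) = 0.28
P ∨ (Q ∧ S) = max(a, b) on (0.58, 0.28) = 0.58
Q ∨ S = max(a, b) on (0.35, 0.28) = 0.35
P ∧ Q = min(a, b) on (0.58, 0.35) = 0.35
(Q ∨ S) ∧ (P ∧ Q) = min(a, b) on (0.35, 0.35) = 0.35
(P ∨ (Q ∧ S)) ∧ ((Q ∨ S) ∧ (P ∧ Q)) = min(a, b) on (0.58, 0.35) = 0.35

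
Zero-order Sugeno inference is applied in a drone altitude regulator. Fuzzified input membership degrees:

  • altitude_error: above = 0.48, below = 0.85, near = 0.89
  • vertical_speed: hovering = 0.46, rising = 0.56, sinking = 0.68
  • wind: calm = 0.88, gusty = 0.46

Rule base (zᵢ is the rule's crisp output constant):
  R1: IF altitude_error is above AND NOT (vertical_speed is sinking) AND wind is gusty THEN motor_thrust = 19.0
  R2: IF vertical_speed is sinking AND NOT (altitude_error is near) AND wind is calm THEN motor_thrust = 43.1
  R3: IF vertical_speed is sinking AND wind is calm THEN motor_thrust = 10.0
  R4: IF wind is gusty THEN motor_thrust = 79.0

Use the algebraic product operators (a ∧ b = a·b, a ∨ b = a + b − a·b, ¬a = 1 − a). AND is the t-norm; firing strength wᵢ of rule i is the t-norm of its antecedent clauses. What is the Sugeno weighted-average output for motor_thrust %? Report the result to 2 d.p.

R1 (z=19.0): above=0.48, ¬sinking=1−0.68=0.32, gusty=0.46; AND[a·b] → w = 0.0707
R2 (z=43.1): sinking=0.68, ¬near=1−0.89=0.11, calm=0.88; AND[a·b] → w = 0.0658
R3 (z=10.0): sinking=0.68, calm=0.88; AND[a·b] → w = 0.5984
R4 (z=79.0): gusty=0.46 → w = 0.4600
Weighted average = (0.0707·19.0 + 0.0658·43.1 + 0.5984·10.0 + 0.4600·79.0) / (0.0707 + 0.0658 + 0.5984 + 0.4600)
  = 46.5035 / 1.1949 = 38.92

38.92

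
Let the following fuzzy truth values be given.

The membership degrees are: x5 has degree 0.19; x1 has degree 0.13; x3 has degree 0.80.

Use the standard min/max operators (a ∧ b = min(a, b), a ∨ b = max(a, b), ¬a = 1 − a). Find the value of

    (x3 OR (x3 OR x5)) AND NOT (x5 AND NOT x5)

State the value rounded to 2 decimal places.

0.80

x3 OR x5 = max(a, b) on (0.80, 0.19) = 0.80
x3 OR (x3 OR x5) = max(a, b) on (0.80, 0.80) = 0.80
NOT x5 = 1 − 0.19 = 0.81
x5 AND NOT x5 = min(a, b) on (0.19, 0.81) = 0.19
NOT (x5 AND NOT x5) = 1 − 0.19 = 0.81
(x3 OR (x3 OR x5)) AND NOT (x5 AND NOT x5) = min(a, b) on (0.80, 0.81) = 0.80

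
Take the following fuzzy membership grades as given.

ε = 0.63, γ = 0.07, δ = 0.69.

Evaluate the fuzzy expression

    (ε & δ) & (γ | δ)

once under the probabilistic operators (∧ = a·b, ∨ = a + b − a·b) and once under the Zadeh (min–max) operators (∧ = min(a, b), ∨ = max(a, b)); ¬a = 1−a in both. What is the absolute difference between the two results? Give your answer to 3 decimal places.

0.321

Under probabilistic:
  ε & δ = a·b on (0.6300, 0.6900) = 0.4347
  γ | δ = a + b − a·b on (0.0700, 0.6900) = 0.7117
  (ε & δ) & (γ | δ) = a·b on (0.4347, 0.7117) = 0.3094
  → value = 0.3094
Under Zadeh (min–max):
  ε & δ = min(a, b) on (0.63, 0.69) = 0.63
  γ | δ = max(a, b) on (0.07, 0.69) = 0.69
  (ε & δ) & (γ | δ) = min(a, b) on (0.63, 0.69) = 0.63
  → value = 0.6300
|0.3094 − 0.6300| = 0.321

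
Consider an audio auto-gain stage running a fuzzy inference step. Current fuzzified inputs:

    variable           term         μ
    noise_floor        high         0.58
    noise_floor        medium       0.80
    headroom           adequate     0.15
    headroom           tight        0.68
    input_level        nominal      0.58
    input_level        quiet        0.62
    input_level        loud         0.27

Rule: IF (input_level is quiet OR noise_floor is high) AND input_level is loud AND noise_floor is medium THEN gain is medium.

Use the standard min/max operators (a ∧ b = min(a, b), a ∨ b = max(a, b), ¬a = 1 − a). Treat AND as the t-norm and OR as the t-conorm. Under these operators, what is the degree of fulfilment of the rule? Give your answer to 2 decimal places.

0.27

firing strength: (quiet=0.62 OR high=0.58) = 0.62; AND[min(a, b)] with loud=0.27, medium=0.80 → w = 0.27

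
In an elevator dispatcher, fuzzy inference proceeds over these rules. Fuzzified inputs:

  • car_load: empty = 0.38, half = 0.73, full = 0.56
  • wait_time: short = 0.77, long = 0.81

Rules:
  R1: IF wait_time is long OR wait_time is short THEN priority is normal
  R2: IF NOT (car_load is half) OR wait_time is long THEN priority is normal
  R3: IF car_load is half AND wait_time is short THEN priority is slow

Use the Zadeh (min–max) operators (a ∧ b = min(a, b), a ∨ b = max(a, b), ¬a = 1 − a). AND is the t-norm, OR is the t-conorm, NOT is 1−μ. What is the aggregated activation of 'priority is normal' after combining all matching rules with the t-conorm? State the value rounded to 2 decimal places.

0.81

R1: long=0.81, short=0.77; OR[max(a, b)] → w = 0.81
R2: ¬half=1−0.73=0.27, long=0.81; OR[max(a, b)] → w = 0.81
R3: half=0.73, short=0.77; AND[min(a, b)] → w = 0.73
Rules with consequent 'normal': {R1, R2} → strengths 0.81, 0.81
Aggregate via t-conorm [max(a, b)]: 0.81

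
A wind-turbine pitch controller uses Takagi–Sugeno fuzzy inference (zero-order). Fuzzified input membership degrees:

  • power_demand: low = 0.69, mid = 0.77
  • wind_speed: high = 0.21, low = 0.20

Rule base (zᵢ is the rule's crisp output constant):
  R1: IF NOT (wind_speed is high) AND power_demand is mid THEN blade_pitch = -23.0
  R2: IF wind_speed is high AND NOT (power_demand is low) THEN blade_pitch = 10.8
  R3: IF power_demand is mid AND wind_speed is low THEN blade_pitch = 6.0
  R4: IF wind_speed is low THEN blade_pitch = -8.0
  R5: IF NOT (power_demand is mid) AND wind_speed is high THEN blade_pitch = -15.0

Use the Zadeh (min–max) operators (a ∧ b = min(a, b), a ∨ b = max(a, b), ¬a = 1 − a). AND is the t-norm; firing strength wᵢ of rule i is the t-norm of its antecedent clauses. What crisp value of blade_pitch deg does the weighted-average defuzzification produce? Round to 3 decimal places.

-11.945

R1 (z=-23.0): ¬high=1−0.21=0.79, mid=0.77; AND[min(a, b)] → w = 0.77
R2 (z=10.8): high=0.21, ¬low=1−0.69=0.31; AND[min(a, b)] → w = 0.21
R3 (z=6.0): mid=0.77, low=0.20; AND[min(a, b)] → w = 0.20
R4 (z=-8.0): low=0.20 → w = 0.20
R5 (z=-15.0): ¬mid=1−0.77=0.23, high=0.21; AND[min(a, b)] → w = 0.21
Weighted average = (0.77·-23.0 + 0.21·10.8 + 0.20·6.0 + 0.20·-8.0 + 0.21·-15.0) / (0.77 + 0.21 + 0.20 + 0.20 + 0.21)
  = -18.9920 / 1.5900 = -11.945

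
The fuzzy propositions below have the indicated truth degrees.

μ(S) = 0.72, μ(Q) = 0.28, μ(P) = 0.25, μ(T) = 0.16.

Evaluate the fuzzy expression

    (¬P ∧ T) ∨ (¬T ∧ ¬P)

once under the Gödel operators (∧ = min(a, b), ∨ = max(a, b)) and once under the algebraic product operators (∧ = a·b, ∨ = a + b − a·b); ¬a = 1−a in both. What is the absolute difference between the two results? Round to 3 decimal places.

Under Gödel:
  ¬P = 1 − 0.25 = 0.75
  ¬P ∧ T = min(a, b) on (0.75, 0.16) = 0.16
  ¬T = 1 − 0.16 = 0.84
  ¬P = 1 − 0.25 = 0.75
  ¬T ∧ ¬P = min(a, b) on (0.84, 0.75) = 0.75
  (¬P ∧ T) ∨ (¬T ∧ ¬P) = max(a, b) on (0.16, 0.75) = 0.75
  → value = 0.7500
Under algebraic product:
  ¬P = 1 − 0.2500 = 0.7500
  ¬P ∧ T = a·b on (0.7500, 0.1600) = 0.1200
  ¬T = 1 − 0.1600 = 0.8400
  ¬P = 1 − 0.2500 = 0.7500
  ¬T ∧ ¬P = a·b on (0.8400, 0.7500) = 0.6300
  (¬P ∧ T) ∨ (¬T ∧ ¬P) = a + b − a·b on (0.1200, 0.6300) = 0.6744
  → value = 0.6744
|0.7500 − 0.6744| = 0.076

0.076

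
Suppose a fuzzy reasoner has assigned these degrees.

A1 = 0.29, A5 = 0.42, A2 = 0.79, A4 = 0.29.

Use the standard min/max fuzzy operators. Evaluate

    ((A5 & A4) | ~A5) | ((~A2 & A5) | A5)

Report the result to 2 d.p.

0.58

A5 & A4 = min(a, b) on (0.42, 0.29) = 0.29
~A5 = 1 − 0.42 = 0.58
(A5 & A4) | ~A5 = max(a, b) on (0.29, 0.58) = 0.58
~A2 = 1 − 0.79 = 0.21
~A2 & A5 = min(a, b) on (0.21, 0.42) = 0.21
(~A2 & A5) | A5 = max(a, b) on (0.21, 0.42) = 0.42
((A5 & A4) | ~A5) | ((~A2 & A5) | A5) = max(a, b) on (0.58, 0.42) = 0.58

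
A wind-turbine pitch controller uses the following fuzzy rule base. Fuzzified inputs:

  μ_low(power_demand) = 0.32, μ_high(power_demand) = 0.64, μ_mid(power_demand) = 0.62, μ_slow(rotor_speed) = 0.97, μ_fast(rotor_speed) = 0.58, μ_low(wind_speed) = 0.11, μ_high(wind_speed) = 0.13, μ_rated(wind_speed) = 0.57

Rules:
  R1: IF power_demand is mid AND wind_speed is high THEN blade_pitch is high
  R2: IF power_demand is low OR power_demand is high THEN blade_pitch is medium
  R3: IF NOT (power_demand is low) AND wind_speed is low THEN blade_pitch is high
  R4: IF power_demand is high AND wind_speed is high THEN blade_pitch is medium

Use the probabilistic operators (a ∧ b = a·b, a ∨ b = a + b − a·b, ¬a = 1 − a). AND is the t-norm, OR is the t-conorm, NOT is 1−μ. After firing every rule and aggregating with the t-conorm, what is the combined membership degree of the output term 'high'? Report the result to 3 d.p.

0.149

R1: mid=0.62, high=0.13; AND[a·b] → w = 0.0806
R2: low=0.32, high=0.64; OR[a + b − a·b] → w = 0.7552
R3: ¬low=1−0.32=0.68, low=0.11; AND[a·b] → w = 0.0748
R4: high=0.64, high=0.13; AND[a·b] → w = 0.0832
Rules with consequent 'high': {R1, R3} → strengths 0.0806, 0.0748
Aggregate via t-conorm [a + b − a·b]: 0.1494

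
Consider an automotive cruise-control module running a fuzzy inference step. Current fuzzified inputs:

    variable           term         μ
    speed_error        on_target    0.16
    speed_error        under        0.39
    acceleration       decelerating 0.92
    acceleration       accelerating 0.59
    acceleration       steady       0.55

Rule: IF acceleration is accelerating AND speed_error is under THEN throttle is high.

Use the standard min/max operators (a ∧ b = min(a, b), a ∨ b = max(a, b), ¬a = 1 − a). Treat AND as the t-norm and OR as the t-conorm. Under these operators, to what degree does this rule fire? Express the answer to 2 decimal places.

0.39

firing strength: accelerating=0.59, under=0.39; AND[min(a, b)] → w = 0.39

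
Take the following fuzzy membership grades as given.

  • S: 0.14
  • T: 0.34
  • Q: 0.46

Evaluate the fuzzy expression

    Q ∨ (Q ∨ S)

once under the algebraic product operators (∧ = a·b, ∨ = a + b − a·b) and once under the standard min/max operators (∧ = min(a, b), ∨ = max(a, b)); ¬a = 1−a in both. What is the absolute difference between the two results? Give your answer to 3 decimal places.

Under algebraic product:
  Q ∨ S = a + b − a·b on (0.4600, 0.1400) = 0.5356
  Q ∨ (Q ∨ S) = a + b − a·b on (0.4600, 0.5356) = 0.7492
  → value = 0.7492
Under standard min/max:
  Q ∨ S = max(a, b) on (0.46, 0.14) = 0.46
  Q ∨ (Q ∨ S) = max(a, b) on (0.46, 0.46) = 0.46
  → value = 0.4600
|0.7492 − 0.4600| = 0.289

0.289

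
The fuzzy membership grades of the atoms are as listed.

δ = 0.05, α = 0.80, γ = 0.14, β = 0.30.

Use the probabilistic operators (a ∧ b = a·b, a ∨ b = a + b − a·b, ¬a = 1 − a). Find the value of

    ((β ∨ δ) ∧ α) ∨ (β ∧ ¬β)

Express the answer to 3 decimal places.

β ∨ δ = a + b − a·b on (0.3000, 0.0500) = 0.3350
(β ∨ δ) ∧ α = a·b on (0.3350, 0.8000) = 0.2680
¬β = 1 − 0.3000 = 0.7000
β ∧ ¬β = a·b on (0.3000, 0.7000) = 0.2100
((β ∨ δ) ∧ α) ∨ (β ∧ ¬β) = a + b − a·b on (0.2680, 0.2100) = 0.4217

0.422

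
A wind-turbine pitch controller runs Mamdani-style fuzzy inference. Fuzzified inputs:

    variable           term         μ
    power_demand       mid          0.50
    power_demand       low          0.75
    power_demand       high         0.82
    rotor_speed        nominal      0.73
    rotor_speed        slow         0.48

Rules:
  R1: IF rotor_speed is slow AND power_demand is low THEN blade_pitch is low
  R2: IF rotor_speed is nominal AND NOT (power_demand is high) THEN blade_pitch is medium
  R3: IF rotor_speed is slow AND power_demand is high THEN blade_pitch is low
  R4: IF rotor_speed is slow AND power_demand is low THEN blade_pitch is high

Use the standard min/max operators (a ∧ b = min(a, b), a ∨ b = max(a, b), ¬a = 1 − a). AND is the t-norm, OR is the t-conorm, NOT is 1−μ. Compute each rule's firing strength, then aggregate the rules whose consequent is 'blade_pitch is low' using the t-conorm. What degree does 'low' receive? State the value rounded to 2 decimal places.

0.48

R1: slow=0.48, low=0.75; AND[min(a, b)] → w = 0.48
R2: nominal=0.73, ¬high=1−0.82=0.18; AND[min(a, b)] → w = 0.18
R3: slow=0.48, high=0.82; AND[min(a, b)] → w = 0.48
R4: slow=0.48, low=0.75; AND[min(a, b)] → w = 0.48
Rules with consequent 'low': {R1, R3} → strengths 0.48, 0.48
Aggregate via t-conorm [max(a, b)]: 0.48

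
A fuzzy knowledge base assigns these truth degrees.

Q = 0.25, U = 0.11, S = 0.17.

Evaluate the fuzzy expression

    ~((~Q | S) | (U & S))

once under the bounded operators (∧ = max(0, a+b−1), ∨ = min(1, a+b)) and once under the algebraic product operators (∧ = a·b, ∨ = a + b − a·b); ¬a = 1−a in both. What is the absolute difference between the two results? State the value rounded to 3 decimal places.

Under bounded:
  ~Q = 1 − 0.25 = 0.75
  ~Q | S = min(1, a+b) on (0.75, 0.17) = 0.92
  U & S = max(0, a+b−1) on (0.11, 0.17) = 0.00
  (~Q | S) | (U & S) = min(1, a+b) on (0.92, 0.00) = 0.92
  ~((~Q | S) | (U & S)) = 1 − 0.92 = 0.08
  → value = 0.0800
Under algebraic product:
  ~Q = 1 − 0.2500 = 0.7500
  ~Q | S = a + b − a·b on (0.7500, 0.1700) = 0.7925
  U & S = a·b on (0.1100, 0.1700) = 0.0187
  (~Q | S) | (U & S) = a + b − a·b on (0.7925, 0.0187) = 0.7964
  ~((~Q | S) | (U & S)) = 1 − 0.7964 = 0.2036
  → value = 0.2036
|0.0800 − 0.2036| = 0.124

0.124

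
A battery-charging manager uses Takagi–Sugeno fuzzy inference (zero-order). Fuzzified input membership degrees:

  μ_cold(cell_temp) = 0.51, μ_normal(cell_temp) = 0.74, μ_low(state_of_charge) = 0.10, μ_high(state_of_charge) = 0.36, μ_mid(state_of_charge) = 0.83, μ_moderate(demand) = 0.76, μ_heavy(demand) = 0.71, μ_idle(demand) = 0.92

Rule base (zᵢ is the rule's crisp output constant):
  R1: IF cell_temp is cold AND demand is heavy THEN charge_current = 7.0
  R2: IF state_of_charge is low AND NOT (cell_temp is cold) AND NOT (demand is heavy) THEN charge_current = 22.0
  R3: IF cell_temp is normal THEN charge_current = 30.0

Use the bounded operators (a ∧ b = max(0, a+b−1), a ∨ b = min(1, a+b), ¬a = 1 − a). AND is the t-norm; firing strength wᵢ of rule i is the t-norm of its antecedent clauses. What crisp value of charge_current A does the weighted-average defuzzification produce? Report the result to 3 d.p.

24.729

R1 (z=7.0): cold=0.51, heavy=0.71; AND[max(0, a+b−1)] → w = 0.22
R2 (z=22.0): low=0.10, ¬cold=1−0.51=0.49, ¬heavy=1−0.71=0.29; AND[max(0, a+b−1)] → w = 0.00
R3 (z=30.0): normal=0.74 → w = 0.74
Weighted average = (0.22·7.0 + 0.00·22.0 + 0.74·30.0) / (0.22 + 0.00 + 0.74)
  = 23.7400 / 0.9600 = 24.729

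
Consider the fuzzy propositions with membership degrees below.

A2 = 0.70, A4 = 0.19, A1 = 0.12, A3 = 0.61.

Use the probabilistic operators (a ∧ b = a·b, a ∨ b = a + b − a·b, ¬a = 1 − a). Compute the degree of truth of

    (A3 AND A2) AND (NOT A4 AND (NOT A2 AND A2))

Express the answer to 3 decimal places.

0.073

A3 AND A2 = a·b on (0.6100, 0.7000) = 0.4270
NOT A4 = 1 − 0.1900 = 0.8100
NOT A2 = 1 − 0.7000 = 0.3000
NOT A2 AND A2 = a·b on (0.3000, 0.7000) = 0.2100
NOT A4 AND (NOT A2 AND A2) = a·b on (0.8100, 0.2100) = 0.1701
(A3 AND A2) AND (NOT A4 AND (NOT A2 AND A2)) = a·b on (0.4270, 0.1701) = 0.0726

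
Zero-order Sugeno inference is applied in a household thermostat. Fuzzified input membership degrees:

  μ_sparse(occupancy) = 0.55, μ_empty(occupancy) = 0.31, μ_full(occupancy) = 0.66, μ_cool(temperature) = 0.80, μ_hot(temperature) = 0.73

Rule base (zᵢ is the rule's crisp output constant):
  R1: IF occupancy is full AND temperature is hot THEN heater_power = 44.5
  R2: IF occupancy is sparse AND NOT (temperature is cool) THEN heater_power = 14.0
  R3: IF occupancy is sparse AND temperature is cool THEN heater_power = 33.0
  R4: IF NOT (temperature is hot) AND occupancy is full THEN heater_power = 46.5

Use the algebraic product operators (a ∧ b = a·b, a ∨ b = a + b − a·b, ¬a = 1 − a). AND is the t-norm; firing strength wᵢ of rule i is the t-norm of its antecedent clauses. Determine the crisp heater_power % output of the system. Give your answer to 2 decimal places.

37.84

R1 (z=44.5): full=0.66, hot=0.73; AND[a·b] → w = 0.4818
R2 (z=14.0): sparse=0.55, ¬cool=1−0.80=0.20; AND[a·b] → w = 0.1100
R3 (z=33.0): sparse=0.55, cool=0.80; AND[a·b] → w = 0.4400
R4 (z=46.5): ¬hot=1−0.73=0.27, full=0.66; AND[a·b] → w = 0.1782
Weighted average = (0.4818·44.5 + 0.1100·14.0 + 0.4400·33.0 + 0.1782·46.5) / (0.4818 + 0.1100 + 0.4400 + 0.1782)
  = 45.7864 / 1.2100 = 37.84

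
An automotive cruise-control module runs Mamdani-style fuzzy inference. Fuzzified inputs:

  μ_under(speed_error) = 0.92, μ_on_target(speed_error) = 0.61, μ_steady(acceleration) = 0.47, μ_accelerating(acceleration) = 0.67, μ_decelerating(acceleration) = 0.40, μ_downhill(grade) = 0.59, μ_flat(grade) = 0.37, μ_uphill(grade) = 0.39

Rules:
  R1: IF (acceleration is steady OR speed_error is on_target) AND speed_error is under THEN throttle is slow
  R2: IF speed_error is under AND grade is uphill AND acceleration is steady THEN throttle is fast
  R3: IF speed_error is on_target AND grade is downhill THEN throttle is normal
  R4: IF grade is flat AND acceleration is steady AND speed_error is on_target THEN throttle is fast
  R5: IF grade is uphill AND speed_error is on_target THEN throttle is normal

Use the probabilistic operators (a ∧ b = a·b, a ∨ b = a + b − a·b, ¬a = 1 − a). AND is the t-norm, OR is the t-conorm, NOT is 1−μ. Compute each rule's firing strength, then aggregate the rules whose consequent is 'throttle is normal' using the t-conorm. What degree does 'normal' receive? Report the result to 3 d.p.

0.512

R1: (steady=0.47 OR on_target=0.61) = 0.7933; AND[a·b] with under=0.92 → w = 0.7298
R2: under=0.92, uphill=0.39, steady=0.47; AND[a·b] → w = 0.1686
R3: on_target=0.61, downhill=0.59; AND[a·b] → w = 0.3599
R4: flat=0.37, steady=0.47, on_target=0.61; AND[a·b] → w = 0.1061
R5: uphill=0.39, on_target=0.61; AND[a·b] → w = 0.2379
Rules with consequent 'normal': {R3, R5} → strengths 0.3599, 0.2379
Aggregate via t-conorm [a + b − a·b]: 0.5122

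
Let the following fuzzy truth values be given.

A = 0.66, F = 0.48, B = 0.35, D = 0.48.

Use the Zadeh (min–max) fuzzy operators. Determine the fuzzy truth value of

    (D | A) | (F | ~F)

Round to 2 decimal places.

0.66

D | A = max(a, b) on (0.48, 0.66) = 0.66
~F = 1 − 0.48 = 0.52
F | ~F = max(a, b) on (0.48, 0.52) = 0.52
(D | A) | (F | ~F) = max(a, b) on (0.66, 0.52) = 0.66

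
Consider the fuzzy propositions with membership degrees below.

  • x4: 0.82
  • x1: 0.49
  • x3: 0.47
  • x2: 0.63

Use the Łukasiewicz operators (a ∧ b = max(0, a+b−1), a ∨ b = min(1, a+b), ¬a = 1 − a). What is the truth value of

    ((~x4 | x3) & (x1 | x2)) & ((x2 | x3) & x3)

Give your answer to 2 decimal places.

0.12

~x4 = 1 − 0.82 = 0.18
~x4 | x3 = min(1, a+b) on (0.18, 0.47) = 0.65
x1 | x2 = min(1, a+b) on (0.49, 0.63) = 1.00
(~x4 | x3) & (x1 | x2) = max(0, a+b−1) on (0.65, 1.00) = 0.65
x2 | x3 = min(1, a+b) on (0.63, 0.47) = 1.00
(x2 | x3) & x3 = max(0, a+b−1) on (1.00, 0.47) = 0.47
((~x4 | x3) & (x1 | x2)) & ((x2 | x3) & x3) = max(0, a+b−1) on (0.65, 0.47) = 0.12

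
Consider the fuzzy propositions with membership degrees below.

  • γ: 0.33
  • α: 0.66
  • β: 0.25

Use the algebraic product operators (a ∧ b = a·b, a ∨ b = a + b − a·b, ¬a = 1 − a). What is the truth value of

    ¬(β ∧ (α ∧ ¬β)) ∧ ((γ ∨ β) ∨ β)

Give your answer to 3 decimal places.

¬β = 1 − 0.2500 = 0.7500
α ∧ ¬β = a·b on (0.6600, 0.7500) = 0.4950
β ∧ (α ∧ ¬β) = a·b on (0.2500, 0.4950) = 0.1237
¬(β ∧ (α ∧ ¬β)) = 1 − 0.1237 = 0.8762
γ ∨ β = a + b − a·b on (0.3300, 0.2500) = 0.4975
(γ ∨ β) ∨ β = a + b − a·b on (0.4975, 0.2500) = 0.6231
¬(β ∧ (α ∧ ¬β)) ∧ ((γ ∨ β) ∨ β) = a·b on (0.8762, 0.6231) = 0.5460

0.546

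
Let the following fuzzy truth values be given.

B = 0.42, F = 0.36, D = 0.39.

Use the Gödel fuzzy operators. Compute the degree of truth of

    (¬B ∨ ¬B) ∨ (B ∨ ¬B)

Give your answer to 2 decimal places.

¬B = 1 − 0.42 = 0.58
¬B = 1 − 0.42 = 0.58
¬B ∨ ¬B = max(a, b) on (0.58, 0.58) = 0.58
¬B = 1 − 0.42 = 0.58
B ∨ ¬B = max(a, b) on (0.42, 0.58) = 0.58
(¬B ∨ ¬B) ∨ (B ∨ ¬B) = max(a, b) on (0.58, 0.58) = 0.58

0.58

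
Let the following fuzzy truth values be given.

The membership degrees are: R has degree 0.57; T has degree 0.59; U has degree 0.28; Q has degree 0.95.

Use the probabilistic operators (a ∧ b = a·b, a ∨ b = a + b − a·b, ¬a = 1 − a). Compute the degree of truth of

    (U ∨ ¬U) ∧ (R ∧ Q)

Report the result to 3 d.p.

0.432

¬U = 1 − 0.2800 = 0.7200
U ∨ ¬U = a + b − a·b on (0.2800, 0.7200) = 0.7984
R ∧ Q = a·b on (0.5700, 0.9500) = 0.5415
(U ∨ ¬U) ∧ (R ∧ Q) = a·b on (0.7984, 0.5415) = 0.4323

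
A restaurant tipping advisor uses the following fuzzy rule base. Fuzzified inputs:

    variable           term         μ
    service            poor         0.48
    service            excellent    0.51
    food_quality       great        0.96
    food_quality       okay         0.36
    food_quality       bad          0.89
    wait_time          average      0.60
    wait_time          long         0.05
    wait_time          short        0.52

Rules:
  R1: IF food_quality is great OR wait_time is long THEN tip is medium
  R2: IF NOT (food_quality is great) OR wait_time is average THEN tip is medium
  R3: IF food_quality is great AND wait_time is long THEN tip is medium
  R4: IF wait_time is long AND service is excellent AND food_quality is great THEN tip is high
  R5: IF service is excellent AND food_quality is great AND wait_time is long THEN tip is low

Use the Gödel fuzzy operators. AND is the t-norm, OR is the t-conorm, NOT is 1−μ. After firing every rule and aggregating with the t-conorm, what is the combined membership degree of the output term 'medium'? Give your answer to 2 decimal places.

R1: great=0.96, long=0.05; OR[max(a, b)] → w = 0.96
R2: ¬great=1−0.96=0.04, average=0.60; OR[max(a, b)] → w = 0.60
R3: great=0.96, long=0.05; AND[min(a, b)] → w = 0.05
R4: long=0.05, excellent=0.51, great=0.96; AND[min(a, b)] → w = 0.05
R5: excellent=0.51, great=0.96, long=0.05; AND[min(a, b)] → w = 0.05
Rules with consequent 'medium': {R1, R2, R3} → strengths 0.96, 0.60, 0.05
Aggregate via t-conorm [max(a, b)]: 0.96

0.96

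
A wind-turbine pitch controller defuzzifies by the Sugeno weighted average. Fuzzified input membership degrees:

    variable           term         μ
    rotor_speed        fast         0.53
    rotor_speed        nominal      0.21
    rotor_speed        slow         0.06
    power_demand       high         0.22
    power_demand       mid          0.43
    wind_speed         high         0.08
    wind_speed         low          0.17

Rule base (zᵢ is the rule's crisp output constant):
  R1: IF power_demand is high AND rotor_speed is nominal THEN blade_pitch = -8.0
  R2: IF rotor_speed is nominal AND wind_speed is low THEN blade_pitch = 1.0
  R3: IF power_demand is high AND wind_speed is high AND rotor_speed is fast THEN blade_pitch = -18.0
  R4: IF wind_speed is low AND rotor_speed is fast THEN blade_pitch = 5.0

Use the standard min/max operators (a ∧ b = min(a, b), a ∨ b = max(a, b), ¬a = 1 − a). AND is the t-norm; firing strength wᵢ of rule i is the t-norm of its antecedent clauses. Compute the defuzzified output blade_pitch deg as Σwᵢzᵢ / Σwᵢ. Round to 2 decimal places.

R1 (z=-8.0): high=0.22, nominal=0.21; AND[min(a, b)] → w = 0.21
R2 (z=1.0): nominal=0.21, low=0.17; AND[min(a, b)] → w = 0.17
R3 (z=-18.0): high=0.22, high=0.08, fast=0.53; AND[min(a, b)] → w = 0.08
R4 (z=5.0): low=0.17, fast=0.53; AND[min(a, b)] → w = 0.17
Weighted average = (0.21·-8.0 + 0.17·1.0 + 0.08·-18.0 + 0.17·5.0) / (0.21 + 0.17 + 0.08 + 0.17)
  = -2.1000 / 0.6300 = -3.33

-3.33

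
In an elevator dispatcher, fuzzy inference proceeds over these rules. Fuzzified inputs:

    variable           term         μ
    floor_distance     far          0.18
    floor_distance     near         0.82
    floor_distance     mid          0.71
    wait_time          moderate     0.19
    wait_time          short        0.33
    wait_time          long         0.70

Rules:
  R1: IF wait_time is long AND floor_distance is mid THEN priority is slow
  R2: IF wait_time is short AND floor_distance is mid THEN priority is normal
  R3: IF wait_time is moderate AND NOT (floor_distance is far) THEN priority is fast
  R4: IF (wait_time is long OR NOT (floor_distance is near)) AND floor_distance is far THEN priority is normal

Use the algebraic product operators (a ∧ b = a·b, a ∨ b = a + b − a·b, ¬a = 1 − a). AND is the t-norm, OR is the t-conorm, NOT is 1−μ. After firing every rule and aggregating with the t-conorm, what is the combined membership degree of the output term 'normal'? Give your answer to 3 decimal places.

0.338

R1: long=0.70, mid=0.71; AND[a·b] → w = 0.4970
R2: short=0.33, mid=0.71; AND[a·b] → w = 0.2343
R3: moderate=0.19, ¬far=1−0.18=0.82; AND[a·b] → w = 0.1558
R4: (long=0.70 OR ¬near=1−0.82=0.18) = 0.7540; AND[a·b] with far=0.18 → w = 0.1357
Rules with consequent 'normal': {R2, R4} → strengths 0.2343, 0.1357
Aggregate via t-conorm [a + b − a·b]: 0.3382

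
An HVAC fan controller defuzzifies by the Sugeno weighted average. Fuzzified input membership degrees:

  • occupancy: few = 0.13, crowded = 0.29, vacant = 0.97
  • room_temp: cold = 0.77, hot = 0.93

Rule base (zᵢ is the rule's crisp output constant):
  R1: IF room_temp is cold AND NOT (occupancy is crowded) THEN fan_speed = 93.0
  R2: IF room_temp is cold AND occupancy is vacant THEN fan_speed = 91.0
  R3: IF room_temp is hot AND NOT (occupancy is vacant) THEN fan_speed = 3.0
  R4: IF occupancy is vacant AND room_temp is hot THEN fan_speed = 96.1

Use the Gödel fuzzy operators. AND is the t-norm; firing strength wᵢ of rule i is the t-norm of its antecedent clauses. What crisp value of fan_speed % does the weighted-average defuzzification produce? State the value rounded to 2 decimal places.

92.44

R1 (z=93.0): cold=0.77, ¬crowded=1−0.29=0.71; AND[min(a, b)] → w = 0.71
R2 (z=91.0): cold=0.77, vacant=0.97; AND[min(a, b)] → w = 0.77
R3 (z=3.0): hot=0.93, ¬vacant=1−0.97=0.03; AND[min(a, b)] → w = 0.03
R4 (z=96.1): vacant=0.97, hot=0.93; AND[min(a, b)] → w = 0.93
Weighted average = (0.71·93.0 + 0.77·91.0 + 0.03·3.0 + 0.93·96.1) / (0.71 + 0.77 + 0.03 + 0.93)
  = 225.5630 / 2.4400 = 92.44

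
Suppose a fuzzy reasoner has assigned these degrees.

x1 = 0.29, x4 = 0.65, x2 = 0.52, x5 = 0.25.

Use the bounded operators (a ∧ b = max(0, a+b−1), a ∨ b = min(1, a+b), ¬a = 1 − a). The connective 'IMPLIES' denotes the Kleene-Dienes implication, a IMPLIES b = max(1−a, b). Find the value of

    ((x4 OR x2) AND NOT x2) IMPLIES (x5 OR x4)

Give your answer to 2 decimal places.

x4 OR x2 = min(1, a+b) on (0.65, 0.52) = 1.00
NOT x2 = 1 − 0.52 = 0.48
(x4 OR x2) AND NOT x2 = max(0, a+b−1) on (1.00, 0.48) = 0.48
x5 OR x4 = min(1, a+b) on (0.25, 0.65) = 0.90
((x4 OR x2) AND NOT x2) IMPLIES (x5 OR x4)  [Kleene-Dienes: max(1−a, b)] with a=0.48, b=0.90 → 0.90

0.90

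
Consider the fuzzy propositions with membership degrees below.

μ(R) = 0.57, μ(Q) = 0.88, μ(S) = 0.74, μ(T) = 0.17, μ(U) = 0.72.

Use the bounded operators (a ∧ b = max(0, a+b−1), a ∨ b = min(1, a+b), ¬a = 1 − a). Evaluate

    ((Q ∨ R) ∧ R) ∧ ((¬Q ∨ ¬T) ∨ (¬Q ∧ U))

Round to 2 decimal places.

Q ∨ R = min(1, a+b) on (0.88, 0.57) = 1.00
(Q ∨ R) ∧ R = max(0, a+b−1) on (1.00, 0.57) = 0.57
¬Q = 1 − 0.88 = 0.12
¬T = 1 − 0.17 = 0.83
¬Q ∨ ¬T = min(1, a+b) on (0.12, 0.83) = 0.95
¬Q = 1 − 0.88 = 0.12
¬Q ∧ U = max(0, a+b−1) on (0.12, 0.72) = 0.00
(¬Q ∨ ¬T) ∨ (¬Q ∧ U) = min(1, a+b) on (0.95, 0.00) = 0.95
((Q ∨ R) ∧ R) ∧ ((¬Q ∨ ¬T) ∨ (¬Q ∧ U)) = max(0, a+b−1) on (0.57, 0.95) = 0.52

0.52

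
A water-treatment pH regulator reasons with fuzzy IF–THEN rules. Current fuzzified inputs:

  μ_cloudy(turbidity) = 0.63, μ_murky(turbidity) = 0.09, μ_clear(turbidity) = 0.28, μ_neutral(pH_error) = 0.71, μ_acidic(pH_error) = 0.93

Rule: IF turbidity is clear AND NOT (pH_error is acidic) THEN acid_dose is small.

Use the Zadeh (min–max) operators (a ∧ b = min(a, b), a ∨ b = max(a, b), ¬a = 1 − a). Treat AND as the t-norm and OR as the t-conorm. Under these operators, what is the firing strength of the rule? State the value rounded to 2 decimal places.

0.07

firing strength: clear=0.28, ¬acidic=1−0.93=0.07; AND[min(a, b)] → w = 0.07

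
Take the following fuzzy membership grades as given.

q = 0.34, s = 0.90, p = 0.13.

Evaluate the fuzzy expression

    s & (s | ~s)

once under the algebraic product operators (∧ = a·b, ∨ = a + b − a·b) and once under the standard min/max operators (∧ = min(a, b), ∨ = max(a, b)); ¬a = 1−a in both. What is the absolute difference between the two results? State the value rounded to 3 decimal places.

Under algebraic product:
  ~s = 1 − 0.9000 = 0.1000
  s | ~s = a + b − a·b on (0.9000, 0.1000) = 0.9100
  s & (s | ~s) = a·b on (0.9000, 0.9100) = 0.8190
  → value = 0.8190
Under standard min/max:
  ~s = 1 − 0.90 = 0.10
  s | ~s = max(a, b) on (0.90, 0.10) = 0.90
  s & (s | ~s) = min(a, b) on (0.90, 0.90) = 0.90
  → value = 0.9000
|0.8190 − 0.9000| = 0.081

0.081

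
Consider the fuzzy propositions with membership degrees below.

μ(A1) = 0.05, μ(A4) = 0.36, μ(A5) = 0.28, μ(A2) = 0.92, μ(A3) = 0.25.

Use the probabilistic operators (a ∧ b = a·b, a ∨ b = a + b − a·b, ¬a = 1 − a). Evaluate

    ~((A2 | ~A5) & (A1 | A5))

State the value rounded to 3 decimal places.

0.691

~A5 = 1 − 0.2800 = 0.7200
A2 | ~A5 = a + b − a·b on (0.9200, 0.7200) = 0.9776
A1 | A5 = a + b − a·b on (0.0500, 0.2800) = 0.3160
(A2 | ~A5) & (A1 | A5) = a·b on (0.9776, 0.3160) = 0.3089
~((A2 | ~A5) & (A1 | A5)) = 1 − 0.3089 = 0.6911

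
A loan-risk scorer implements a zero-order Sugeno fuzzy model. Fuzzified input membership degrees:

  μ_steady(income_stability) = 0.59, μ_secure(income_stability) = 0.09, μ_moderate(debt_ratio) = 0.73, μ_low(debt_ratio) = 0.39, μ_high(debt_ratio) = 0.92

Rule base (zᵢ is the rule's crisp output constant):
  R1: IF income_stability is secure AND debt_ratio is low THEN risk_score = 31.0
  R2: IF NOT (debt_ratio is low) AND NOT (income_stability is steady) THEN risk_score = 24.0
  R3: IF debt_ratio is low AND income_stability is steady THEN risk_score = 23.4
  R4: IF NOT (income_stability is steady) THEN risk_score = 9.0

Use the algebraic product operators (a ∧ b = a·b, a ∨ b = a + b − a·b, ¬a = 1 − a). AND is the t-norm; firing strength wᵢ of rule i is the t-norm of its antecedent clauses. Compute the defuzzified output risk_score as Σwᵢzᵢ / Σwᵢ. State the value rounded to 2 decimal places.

17.47

R1 (z=31.0): secure=0.09, low=0.39; AND[a·b] → w = 0.0351
R2 (z=24.0): ¬low=1−0.39=0.61, ¬steady=1−0.59=0.41; AND[a·b] → w = 0.2501
R3 (z=23.4): low=0.39, steady=0.59; AND[a·b] → w = 0.2301
R4 (z=9.0): ¬steady=1−0.59=0.41 → w = 0.4100
Weighted average = (0.0351·31.0 + 0.2501·24.0 + 0.2301·23.4 + 0.4100·9.0) / (0.0351 + 0.2501 + 0.2301 + 0.4100)
  = 16.1648 / 0.9253 = 17.47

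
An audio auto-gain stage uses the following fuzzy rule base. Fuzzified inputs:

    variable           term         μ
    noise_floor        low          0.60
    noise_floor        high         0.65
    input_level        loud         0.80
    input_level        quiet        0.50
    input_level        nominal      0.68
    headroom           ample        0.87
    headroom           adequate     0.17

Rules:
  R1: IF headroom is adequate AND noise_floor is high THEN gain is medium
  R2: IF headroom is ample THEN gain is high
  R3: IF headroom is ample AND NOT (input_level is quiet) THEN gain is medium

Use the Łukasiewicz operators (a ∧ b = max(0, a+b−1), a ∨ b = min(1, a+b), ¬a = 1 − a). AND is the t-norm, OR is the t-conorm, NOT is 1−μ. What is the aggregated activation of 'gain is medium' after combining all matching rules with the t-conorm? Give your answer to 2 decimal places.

0.37

R1: adequate=0.17, high=0.65; AND[max(0, a+b−1)] → w = 0.00
R2: ample=0.87 → w = 0.87
R3: ample=0.87, ¬quiet=1−0.50=0.50; AND[max(0, a+b−1)] → w = 0.37
Rules with consequent 'medium': {R1, R3} → strengths 0.00, 0.37
Aggregate via t-conorm [min(1, a+b)]: 0.37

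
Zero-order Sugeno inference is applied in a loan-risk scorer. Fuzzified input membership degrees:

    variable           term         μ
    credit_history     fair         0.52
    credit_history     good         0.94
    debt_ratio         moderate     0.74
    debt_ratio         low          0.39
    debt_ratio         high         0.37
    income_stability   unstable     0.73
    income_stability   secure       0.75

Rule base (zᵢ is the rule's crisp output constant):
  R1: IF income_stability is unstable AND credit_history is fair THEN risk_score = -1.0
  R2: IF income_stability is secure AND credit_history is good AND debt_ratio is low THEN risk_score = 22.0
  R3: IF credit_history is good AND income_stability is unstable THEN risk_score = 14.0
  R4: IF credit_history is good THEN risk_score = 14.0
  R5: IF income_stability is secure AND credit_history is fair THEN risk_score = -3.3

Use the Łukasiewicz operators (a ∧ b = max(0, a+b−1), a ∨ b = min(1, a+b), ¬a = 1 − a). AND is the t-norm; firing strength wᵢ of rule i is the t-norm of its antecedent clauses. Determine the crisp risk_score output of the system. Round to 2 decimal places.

10.48

R1 (z=-1.0): unstable=0.73, fair=0.52; AND[max(0, a+b−1)] → w = 0.25
R2 (z=22.0): secure=0.75, good=0.94, low=0.39; AND[max(0, a+b−1)] → w = 0.08
R3 (z=14.0): good=0.94, unstable=0.73; AND[max(0, a+b−1)] → w = 0.67
R4 (z=14.0): good=0.94 → w = 0.94
R5 (z=-3.3): secure=0.75, fair=0.52; AND[max(0, a+b−1)] → w = 0.27
Weighted average = (0.25·-1.0 + 0.08·22.0 + 0.67·14.0 + 0.94·14.0 + 0.27·-3.3) / (0.25 + 0.08 + 0.67 + 0.94 + 0.27)
  = 23.1590 / 2.2100 = 10.48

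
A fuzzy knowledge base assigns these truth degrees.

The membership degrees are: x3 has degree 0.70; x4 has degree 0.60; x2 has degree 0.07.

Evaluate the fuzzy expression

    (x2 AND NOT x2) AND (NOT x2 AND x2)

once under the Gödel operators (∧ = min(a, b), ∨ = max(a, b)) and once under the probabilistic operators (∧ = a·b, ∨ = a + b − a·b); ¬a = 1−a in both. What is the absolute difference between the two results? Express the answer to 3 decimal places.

Under Gödel:
  NOT x2 = 1 − 0.07 = 0.93
  x2 AND NOT x2 = min(a, b) on (0.07, 0.93) = 0.07
  NOT x2 = 1 − 0.07 = 0.93
  NOT x2 AND x2 = min(a, b) on (0.93, 0.07) = 0.07
  (x2 AND NOT x2) AND (NOT x2 AND x2) = min(a, b) on (0.07, 0.07) = 0.07
  → value = 0.0700
Under probabilistic:
  NOT x2 = 1 − 0.0700 = 0.9300
  x2 AND NOT x2 = a·b on (0.0700, 0.9300) = 0.0651
  NOT x2 = 1 − 0.0700 = 0.9300
  NOT x2 AND x2 = a·b on (0.9300, 0.0700) = 0.0651
  (x2 AND NOT x2) AND (NOT x2 AND x2) = a·b on (0.0651, 0.0651) = 0.0042
  → value = 0.0042
|0.0700 − 0.0042| = 0.066

0.066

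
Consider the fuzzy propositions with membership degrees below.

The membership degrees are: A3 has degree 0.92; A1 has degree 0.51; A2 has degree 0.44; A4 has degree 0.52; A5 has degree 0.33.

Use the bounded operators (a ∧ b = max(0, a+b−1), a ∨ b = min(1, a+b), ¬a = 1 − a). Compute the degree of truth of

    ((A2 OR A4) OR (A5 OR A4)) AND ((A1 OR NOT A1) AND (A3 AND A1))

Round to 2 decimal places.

0.43

A2 OR A4 = min(1, a+b) on (0.44, 0.52) = 0.96
A5 OR A4 = min(1, a+b) on (0.33, 0.52) = 0.85
(A2 OR A4) OR (A5 OR A4) = min(1, a+b) on (0.96, 0.85) = 1.00
NOT A1 = 1 − 0.51 = 0.49
A1 OR NOT A1 = min(1, a+b) on (0.51, 0.49) = 1.00
A3 AND A1 = max(0, a+b−1) on (0.92, 0.51) = 0.43
(A1 OR NOT A1) AND (A3 AND A1) = max(0, a+b−1) on (1.00, 0.43) = 0.43
((A2 OR A4) OR (A5 OR A4)) AND ((A1 OR NOT A1) AND (A3 AND A1)) = max(0, a+b−1) on (1.00, 0.43) = 0.43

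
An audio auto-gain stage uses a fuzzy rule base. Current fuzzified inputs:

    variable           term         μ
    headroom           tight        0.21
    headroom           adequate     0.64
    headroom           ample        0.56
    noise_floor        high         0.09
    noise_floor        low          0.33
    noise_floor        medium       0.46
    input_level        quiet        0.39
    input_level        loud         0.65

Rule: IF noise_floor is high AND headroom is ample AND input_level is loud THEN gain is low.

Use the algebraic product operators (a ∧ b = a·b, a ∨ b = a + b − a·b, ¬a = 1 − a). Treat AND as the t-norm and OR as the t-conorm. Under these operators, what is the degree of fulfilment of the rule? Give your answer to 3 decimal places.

0.033

firing strength: high=0.09, ample=0.56, loud=0.65; AND[a·b] → w = 0.0328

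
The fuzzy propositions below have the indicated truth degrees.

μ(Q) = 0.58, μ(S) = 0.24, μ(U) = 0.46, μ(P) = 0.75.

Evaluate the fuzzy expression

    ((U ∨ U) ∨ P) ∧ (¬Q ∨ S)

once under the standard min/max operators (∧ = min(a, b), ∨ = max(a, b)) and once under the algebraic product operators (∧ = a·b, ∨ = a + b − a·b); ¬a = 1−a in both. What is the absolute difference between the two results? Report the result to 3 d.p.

0.098

Under standard min/max:
  U ∨ U = max(a, b) on (0.46, 0.46) = 0.46
  (U ∨ U) ∨ P = max(a, b) on (0.46, 0.75) = 0.75
  ¬Q = 1 − 0.58 = 0.42
  ¬Q ∨ S = max(a, b) on (0.42, 0.24) = 0.42
  ((U ∨ U) ∨ P) ∧ (¬Q ∨ S) = min(a, b) on (0.75, 0.42) = 0.42
  → value = 0.4200
Under algebraic product:
  U ∨ U = a + b − a·b on (0.4600, 0.4600) = 0.7084
  (U ∨ U) ∨ P = a + b − a·b on (0.7084, 0.7500) = 0.9271
  ¬Q = 1 − 0.5800 = 0.4200
  ¬Q ∨ S = a + b − a·b on (0.4200, 0.2400) = 0.5592
  ((U ∨ U) ∨ P) ∧ (¬Q ∨ S) = a·b on (0.9271, 0.5592) = 0.5184
  → value = 0.5184
|0.4200 − 0.5184| = 0.098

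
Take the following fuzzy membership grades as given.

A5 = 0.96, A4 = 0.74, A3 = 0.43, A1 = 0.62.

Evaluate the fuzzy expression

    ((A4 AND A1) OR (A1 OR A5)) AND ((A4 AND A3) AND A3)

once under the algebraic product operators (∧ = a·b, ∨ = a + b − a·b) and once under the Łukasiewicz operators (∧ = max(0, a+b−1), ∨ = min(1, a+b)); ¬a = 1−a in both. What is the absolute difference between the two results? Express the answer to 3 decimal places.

Under algebraic product:
  A4 AND A1 = a·b on (0.7400, 0.6200) = 0.4588
  A1 OR A5 = a + b − a·b on (0.6200, 0.9600) = 0.9848
  (A4 AND A1) OR (A1 OR A5) = a + b − a·b on (0.4588, 0.9848) = 0.9918
  A4 AND A3 = a·b on (0.7400, 0.4300) = 0.3182
  (A4 AND A3) AND A3 = a·b on (0.3182, 0.4300) = 0.1368
  ((A4 AND A1) OR (A1 OR A5)) AND ((A4 AND A3) AND A3) = a·b on (0.9918, 0.1368) = 0.1357
  → value = 0.1357
Under Łukasiewicz:
  A4 AND A1 = max(0, a+b−1) on (0.74, 0.62) = 0.36
  A1 OR A5 = min(1, a+b) on (0.62, 0.96) = 1.00
  (A4 AND A1) OR (A1 OR A5) = min(1, a+b) on (0.36, 1.00) = 1.00
  A4 AND A3 = max(0, a+b−1) on (0.74, 0.43) = 0.17
  (A4 AND A3) AND A3 = max(0, a+b−1) on (0.17, 0.43) = 0.00
  ((A4 AND A1) OR (A1 OR A5)) AND ((A4 AND A3) AND A3) = max(0, a+b−1) on (1.00, 0.00) = 0.00
  → value = 0.0000
|0.1357 − 0.0000| = 0.136

0.136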